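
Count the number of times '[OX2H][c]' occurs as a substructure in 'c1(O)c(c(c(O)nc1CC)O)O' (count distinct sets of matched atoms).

4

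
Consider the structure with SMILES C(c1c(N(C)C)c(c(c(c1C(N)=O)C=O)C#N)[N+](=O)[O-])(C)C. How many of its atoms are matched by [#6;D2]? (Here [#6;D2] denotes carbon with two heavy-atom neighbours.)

Check the 22 heavy atoms by environment: 6× c (aromatic, D3) → no; 1× N (charge +1, D3) → no; 1× O (charge -1, D1) → no; 3× O (D1) → no; 2× C (D3) → no; 2× N (D1) → no; 2× C (D2) → match; 4× C (D1) → no; 1× N (D3) → no.
That gives 2 matching atoms.

2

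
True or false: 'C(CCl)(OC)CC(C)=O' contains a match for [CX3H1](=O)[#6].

False

The pattern [CX3H1](=O)[#6] describes an sp2 carbon with one H, double-bonded to O and single-bonded to carbon — an aldehyde.
The closest candidate here is an acetyl/ketone group (-C(=O)CH3), but the carbonyl carbon has H0 (two carbon neighbours), not H1. No other fragment satisfies the full query, so there is no match.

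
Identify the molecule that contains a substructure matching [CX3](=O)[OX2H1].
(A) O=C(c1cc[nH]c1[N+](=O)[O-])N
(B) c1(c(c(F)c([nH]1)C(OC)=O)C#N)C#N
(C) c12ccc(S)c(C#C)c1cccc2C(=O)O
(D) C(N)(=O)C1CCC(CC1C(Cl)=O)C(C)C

C

[CX3](=O)[OX2H1] describes an sp2 carbon double-bonded to O and single-bonded to an -OH oxygen (a carboxylic acid).
(A) has a primary amide (-C(=O)NH2) but the carbonyl is bonded to N, not to an -OH oxygen.
(B) has a methyl-ester group (-C(=O)OCH3) but the singly-bonded O has no H (OX2H0, not OX2H1).
(C) contains a carboxylic acid group (-C(=O)OH), which satisfies every atom and bond constraint.
(D) has a primary amide (-C(=O)NH2) but the carbonyl is bonded to N, not to an -OH oxygen.
So the answer is (C).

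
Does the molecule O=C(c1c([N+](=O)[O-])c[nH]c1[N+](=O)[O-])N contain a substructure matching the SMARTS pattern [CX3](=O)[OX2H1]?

The pattern [CX3](=O)[OX2H1] describes an sp2 carbon double-bonded to O and single-bonded to an -OH oxygen — a carboxylic acid.
The closest candidate here is a primary amide (-C(=O)NH2), but the carbonyl is bonded to N, not to an -OH oxygen. No other fragment satisfies the full query, so there is no match.

No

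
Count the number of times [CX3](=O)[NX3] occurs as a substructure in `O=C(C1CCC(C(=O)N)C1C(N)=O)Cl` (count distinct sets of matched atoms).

[CX3](=O)[NX3] is the SMARTS for an amide: a carbonyl carbon bonded to a trivalent nitrogen.
The molecule carries 2 separate instances of a primary amide (-C(=O)NH2) meeting every constraint; each maps to a distinct set of atoms, giving 2 matches.

2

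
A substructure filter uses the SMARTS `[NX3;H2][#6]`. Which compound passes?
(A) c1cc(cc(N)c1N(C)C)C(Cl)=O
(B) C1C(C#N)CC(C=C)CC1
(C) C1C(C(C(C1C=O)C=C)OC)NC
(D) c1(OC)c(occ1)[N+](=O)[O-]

[NX3;H2][#6] describes a trivalent nitrogen with two H attached to carbon (a primary amine).
(A) contains a primary amino group (-NH2), which satisfies every atom and bond constraint.
(B) has a nitrile (-C#N) but the nitrogen is NX1 (triple-bonded), not NX3 with two H.
(C) has an N-methylamino group (-NHCH3) but the nitrogen bears two carbons and only one H (H1), not H2.
(D) has a nitro group (-[N+](=O)[O-]) but the nitrogen is [N+] with no H, not NX3H2.
So the answer is (A).

A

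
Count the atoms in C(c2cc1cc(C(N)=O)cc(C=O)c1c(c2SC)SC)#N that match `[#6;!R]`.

Check the 21 heavy atoms by environment: 10× c (aromatic, in 6-ring) → no; 2× S (acyclic) → no; 5× C (acyclic) → match; 2× O (acyclic) → no; 2× N (acyclic) → no.
That gives 5 matching atoms.

5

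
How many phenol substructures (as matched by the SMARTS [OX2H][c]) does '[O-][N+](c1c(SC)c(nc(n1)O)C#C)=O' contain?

[OX2H][c] is the SMARTS for a phenol: a hydroxyl oxygen attached to an aromatic carbon.
Exactly one fragment in the molecule meets all constraints, giving 1 match.

1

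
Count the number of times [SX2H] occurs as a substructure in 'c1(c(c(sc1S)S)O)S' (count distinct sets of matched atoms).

[SX2H] is the SMARTS for a thiol: an aliphatic sulfur with two connections, one being H.
The molecule carries 3 separate instances of a thiol (-SH) meeting every constraint; each maps to a distinct set of atoms, giving 3 matches.

3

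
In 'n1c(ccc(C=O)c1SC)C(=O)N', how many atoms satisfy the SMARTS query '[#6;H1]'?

3

The query [#6;H1] means: any carbon bearing exactly one hydrogen.
Check the 13 heavy atoms by environment: 1× n (aromatic, H0) → no; 3× c (aromatic, H0) → no; 2× c (aromatic, H1) → match; 1× C (H0) → no; 2× O (H0) → no; 1× N (H2) → no; 1× S (H0) → no; 1× C (H3) → no; 1× C (H1) → match.
Summing the matching environments: 2 + 1 = 3 matching atoms.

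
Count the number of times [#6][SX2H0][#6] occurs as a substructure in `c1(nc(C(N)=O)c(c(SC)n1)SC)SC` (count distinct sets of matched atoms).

3

[#6][SX2H0][#6] is the SMARTS for a thioether: an aliphatic sulfur bridging two carbons with no H on the sulfur.
The molecule carries 3 separate instances of a methylthio ether (-SCH3) meeting every constraint; each maps to a distinct set of atoms, giving 3 matches.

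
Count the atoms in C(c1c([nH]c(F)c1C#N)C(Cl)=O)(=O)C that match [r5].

Check the 14 heavy atoms by environment: 1× n (aromatic, in 5-ring) → match; 4× c (aromatic, in 5-ring) → match; 4× C (acyclic) → no; 2× O (acyclic) → no; 1× F (acyclic) → no; 1× Cl (acyclic) → no; 1× N (acyclic) → no.
Summing the matching environments: 1 + 4 = 5 matching atoms.

5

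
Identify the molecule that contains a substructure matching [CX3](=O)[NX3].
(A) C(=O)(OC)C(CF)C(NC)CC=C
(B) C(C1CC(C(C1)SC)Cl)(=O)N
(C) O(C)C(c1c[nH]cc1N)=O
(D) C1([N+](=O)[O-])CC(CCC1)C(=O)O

B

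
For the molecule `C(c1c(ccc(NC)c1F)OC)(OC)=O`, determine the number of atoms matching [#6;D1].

3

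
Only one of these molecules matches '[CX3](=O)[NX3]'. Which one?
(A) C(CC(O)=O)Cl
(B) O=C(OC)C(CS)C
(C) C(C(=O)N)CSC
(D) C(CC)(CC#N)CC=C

[CX3](=O)[NX3] describes a carbonyl carbon bonded to a trivalent nitrogen (an amide).
(A) has a carboxylic acid group (-C(=O)OH) but the carbonyl is bonded to O, not to an NX3 nitrogen.
(B) has a methyl-ester group (-C(=O)OCH3) but the carbonyl is bonded to O, not to an NX3 nitrogen.
(C) contains a primary amide (-C(=O)NH2), which satisfies every atom and bond constraint.
(D) has a nitrile (-C#N) but the nitrile N is NX1 (triple-bonded), not NX3.
So the answer is (C).

C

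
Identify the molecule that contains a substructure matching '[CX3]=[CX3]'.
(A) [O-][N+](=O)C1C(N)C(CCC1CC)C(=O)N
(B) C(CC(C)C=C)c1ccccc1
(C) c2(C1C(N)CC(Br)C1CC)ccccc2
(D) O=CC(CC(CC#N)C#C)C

[CX3]=[CX3] describes a non-aromatic C=C double bond between two sp2 carbons (an alkene).
(A) has an ethyl group (-CH2CH3) but its C-C bond is a single bond between CX4 carbons, not CX3=CX3.
(B) contains a vinyl group (-CH=CH2), which satisfies every atom and bond constraint.
(C) has an ethyl group (-CH2CH3) but its C-C bond is a single bond between CX4 carbons, not CX3=CX3.
(D) has an ethynyl group (-C#CH) but the C-C bond is a triple bond, not a double bond.
So the answer is (B).

B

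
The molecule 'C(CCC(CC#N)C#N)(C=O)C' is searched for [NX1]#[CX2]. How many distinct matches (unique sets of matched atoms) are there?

2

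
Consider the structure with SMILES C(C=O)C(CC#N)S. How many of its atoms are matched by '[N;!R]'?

The query [N;!R] means: aliphatic nitrogen not in a ring.
Check the 8 heavy atoms by environment: 5× C (acyclic) → no; 1× S (acyclic) → no; 1× O (acyclic) → no; 1× N (acyclic) → match.
That gives 1 matching atom.

1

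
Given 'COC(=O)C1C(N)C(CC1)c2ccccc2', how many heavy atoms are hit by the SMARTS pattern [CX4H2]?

2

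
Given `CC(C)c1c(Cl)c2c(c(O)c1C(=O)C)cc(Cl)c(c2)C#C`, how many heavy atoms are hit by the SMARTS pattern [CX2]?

2

The query [CX2] means: C with X2: aliphatic carbon with exactly 2 total connections.
Check the 21 heavy atoms by environment: 10× c (aromatic, X3) → no; 1× O (X2) → no; 2× Cl (X1) → no; 1× C (X3) → no; 1× O (X1) → no; 4× C (X4) → no; 2× C (X2) → match.
That gives 2 matching atoms.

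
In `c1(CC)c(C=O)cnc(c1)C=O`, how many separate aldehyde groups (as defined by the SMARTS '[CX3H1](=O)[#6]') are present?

2

[CX3H1](=O)[#6] is the SMARTS for an aldehyde: an sp2 carbon with one H, double-bonded to O and single-bonded to carbon.
The molecule carries 2 separate instances of an aldehyde (-CHO) meeting every constraint; each maps to a distinct set of atoms, giving 2 matches.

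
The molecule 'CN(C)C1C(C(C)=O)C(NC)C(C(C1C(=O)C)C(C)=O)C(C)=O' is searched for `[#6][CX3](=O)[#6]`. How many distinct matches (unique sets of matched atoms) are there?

4

[#6][CX3](=O)[#6] is the SMARTS for a ketone: a carbonyl carbon (no H) flanked by two carbons.
The molecule carries 4 separate instances of an acetyl/ketone group (-C(=O)CH3) meeting every constraint; each maps to a distinct set of atoms, giving 4 matches.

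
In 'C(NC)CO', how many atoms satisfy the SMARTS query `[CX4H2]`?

Check the 5 heavy atoms by environment: 2× C (H2, X4) → match; 1× N (H1, X3) → no; 1× C (H3, X4) → no; 1× O (H1, X2) → no.
That gives 2 matching atoms.

2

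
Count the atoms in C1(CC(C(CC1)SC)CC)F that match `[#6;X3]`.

0

The query [#6;X3] means: any carbon (aromatic or not) with three total connections.
Check the 11 heavy atoms by environment: 9× C (X4) → no; 1× F (X1) → no; 1× S (X2) → no.
No environment satisfies the query, so 0 matching atoms.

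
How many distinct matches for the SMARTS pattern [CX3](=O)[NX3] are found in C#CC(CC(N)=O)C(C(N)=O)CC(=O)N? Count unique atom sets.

3

[CX3](=O)[NX3] is the SMARTS for an amide: a carbonyl carbon bonded to a trivalent nitrogen.
The molecule carries 3 separate instances of a primary amide (-C(=O)NH2) meeting every constraint; each maps to a distinct set of atoms, giving 3 matches.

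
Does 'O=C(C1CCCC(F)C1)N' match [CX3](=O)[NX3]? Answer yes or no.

The pattern [CX3](=O)[NX3] describes a carbonyl carbon bonded to a trivalent nitrogen — an amide.
The molecule carries a primary amide (-C(=O)NH2), whose atoms satisfy every constraint of the query, so the pattern matches.

Yes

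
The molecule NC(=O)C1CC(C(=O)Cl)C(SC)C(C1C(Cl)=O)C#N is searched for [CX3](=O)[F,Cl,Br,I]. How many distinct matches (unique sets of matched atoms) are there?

[CX3](=O)[F,Cl,Br,I] is the SMARTS for an acyl halide: a carbonyl carbon bonded to a halogen.
The molecule carries 2 separate instances of an acyl chloride (-C(=O)Cl) meeting every constraint; each maps to a distinct set of atoms, giving 2 matches.

2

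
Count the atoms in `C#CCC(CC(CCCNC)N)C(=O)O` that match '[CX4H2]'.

5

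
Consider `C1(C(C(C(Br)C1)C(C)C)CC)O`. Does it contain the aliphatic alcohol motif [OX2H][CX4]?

Yes

The pattern [OX2H][CX4] describes a hydroxyl oxygen bound to an sp3 (X4) carbon — an aliphatic alcohol.
The molecule carries a hydroxyl group (-OH), whose atoms satisfy every constraint of the query, so the pattern matches.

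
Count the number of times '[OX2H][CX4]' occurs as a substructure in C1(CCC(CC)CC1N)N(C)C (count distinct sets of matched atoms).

0

[OX2H][CX4] is the SMARTS for an aliphatic alcohol: a hydroxyl oxygen bound to an sp3 (X4) carbon.
No fragment in the molecule satisfies every constraint, giving 0 matches.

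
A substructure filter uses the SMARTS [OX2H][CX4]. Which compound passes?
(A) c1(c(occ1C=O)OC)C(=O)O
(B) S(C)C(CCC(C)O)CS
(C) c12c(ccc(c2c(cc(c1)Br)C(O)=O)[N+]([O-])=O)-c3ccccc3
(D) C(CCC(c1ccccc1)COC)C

[OX2H][CX4] describes a hydroxyl oxygen bound to an sp3 (X4) carbon (an aliphatic alcohol).
(A) has a carboxylic acid group (-C(=O)OH) but the -OH is on a CX3 carbonyl carbon, not a CX4 carbon.
(B) contains a hydroxyl group (-OH), which satisfies every atom and bond constraint.
(C) has a carboxylic acid group (-C(=O)OH) but the -OH is on a CX3 carbonyl carbon, not a CX4 carbon.
(D) has a methoxy ether (-OCH3) but the oxygen has H0 (ether), not H1.
So the answer is (B).

B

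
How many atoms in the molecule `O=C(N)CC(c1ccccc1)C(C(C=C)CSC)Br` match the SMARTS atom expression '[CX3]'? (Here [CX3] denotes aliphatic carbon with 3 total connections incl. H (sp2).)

3

The query [CX3] means: C with X3: aliphatic carbon with exactly 3 total connections.
Check the 19 heavy atoms by environment: 6× C (X4) → no; 3× C (X3) → match; 1× O (X1) → no; 1× N (X3) → no; 1× Br (X1) → no; 6× c (aromatic, X3) → no; 1× S (X2) → no.
That gives 3 matching atoms.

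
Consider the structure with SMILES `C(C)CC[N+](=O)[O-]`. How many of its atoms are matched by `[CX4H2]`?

The query [CX4H2] means: sp3 carbon (X4) with exactly two hydrogens.
Check the 7 heavy atoms by environment: 3× C (H2, X4) → match; 1× C (H3, X4) → no; 1× N (charge +1, H0, X3) → no; 1× O (charge -1, H0, X1) → no; 1× O (H0, X1) → no.
That gives 3 matching atoms.

3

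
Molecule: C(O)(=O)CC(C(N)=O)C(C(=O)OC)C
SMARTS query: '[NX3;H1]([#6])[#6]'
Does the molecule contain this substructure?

No

The pattern [NX3;H1]([#6])[#6] describes a trivalent nitrogen with one H, bonded to two carbons — a secondary amine.
The closest candidate here is a primary amide (-C(=O)NH2), but the -C(=O)NH2 nitrogen has H2, not H1. No other fragment satisfies the full query, so there is no match.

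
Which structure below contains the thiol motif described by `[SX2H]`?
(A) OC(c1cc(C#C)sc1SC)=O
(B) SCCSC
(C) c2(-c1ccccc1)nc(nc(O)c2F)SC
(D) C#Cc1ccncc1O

B

[SX2H] describes an aliphatic sulfur with two connections, one being H (a thiol).
(A) has a methylthio ether (-SCH3) but the sulfur has H0 (bonded to two carbons), not H1.
(B) contains a thiol (-SH), which satisfies every atom and bond constraint.
(C) has a methylthio ether (-SCH3) but the sulfur has H0 (bonded to two carbons), not H1.
(D) has a hydroxyl group (-OH) but it is an -OH, not an -SH.
So the answer is (B).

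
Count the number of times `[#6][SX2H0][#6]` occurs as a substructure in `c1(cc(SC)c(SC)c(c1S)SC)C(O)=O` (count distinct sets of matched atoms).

[#6][SX2H0][#6] is the SMARTS for a thioether: an aliphatic sulfur bridging two carbons with no H on the sulfur.
The molecule carries 3 separate instances of a methylthio ether (-SCH3) meeting every constraint; each maps to a distinct set of atoms, giving 3 matches.

3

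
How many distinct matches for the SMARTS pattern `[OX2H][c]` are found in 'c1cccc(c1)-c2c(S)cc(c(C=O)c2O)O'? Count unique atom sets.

2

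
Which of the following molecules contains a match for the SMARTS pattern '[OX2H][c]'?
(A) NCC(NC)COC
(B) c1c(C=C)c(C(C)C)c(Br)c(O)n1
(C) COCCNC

[OX2H][c] describes a hydroxyl oxygen attached to an aromatic carbon (a phenol).
(A) has a methoxy ether (-OCH3) but the oxygen has H0, not H1.
(B) contains a hydroxyl group (-OH), which satisfies every atom and bond constraint.
(C) has a methoxy ether (-OCH3) but the oxygen has H0, not H1.
So the answer is (B).

B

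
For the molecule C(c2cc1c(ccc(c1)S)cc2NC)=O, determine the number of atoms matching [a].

10

The query [a] means: a matches any aromatic atom.
Check the 15 heavy atoms by environment: 10× c (aromatic) → match; 2× C → no; 1× O → no; 1× S → no; 1× N → no.
That gives 10 matching atoms.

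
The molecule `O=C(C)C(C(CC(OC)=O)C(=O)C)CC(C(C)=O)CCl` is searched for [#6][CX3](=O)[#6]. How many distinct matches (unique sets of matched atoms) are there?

[#6][CX3](=O)[#6] is the SMARTS for a ketone: a carbonyl carbon (no H) flanked by two carbons.
The molecule carries 3 separate instances of an acetyl/ketone group (-C(=O)CH3) meeting every constraint; each maps to a distinct set of atoms, giving 3 matches.

3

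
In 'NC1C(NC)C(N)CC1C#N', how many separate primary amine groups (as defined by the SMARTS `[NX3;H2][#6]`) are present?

2

[NX3;H2][#6] is the SMARTS for a primary amine: a trivalent nitrogen with two H attached to carbon.
The molecule carries 2 separate instances of a primary amino group (-NH2) meeting every constraint; each maps to a distinct set of atoms, giving 2 matches.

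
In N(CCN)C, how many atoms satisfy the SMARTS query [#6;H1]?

0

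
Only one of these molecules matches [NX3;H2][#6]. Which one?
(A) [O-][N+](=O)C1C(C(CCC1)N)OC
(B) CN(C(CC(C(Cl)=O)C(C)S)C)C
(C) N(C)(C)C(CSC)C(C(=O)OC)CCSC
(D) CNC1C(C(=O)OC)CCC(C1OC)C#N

[NX3;H2][#6] describes a trivalent nitrogen with two H attached to carbon (a primary amine).
(A) contains a primary amino group (-NH2), which satisfies every atom and bond constraint.
(B) has a dimethylamino group (-N(CH3)2) but the nitrogen has H0, not H2.
(C) has a dimethylamino group (-N(CH3)2) but the nitrogen has H0, not H2.
(D) has an N-methylamino group (-NHCH3) but the nitrogen bears two carbons and only one H (H1), not H2.
So the answer is (A).

A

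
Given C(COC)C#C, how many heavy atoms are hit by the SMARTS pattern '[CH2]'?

2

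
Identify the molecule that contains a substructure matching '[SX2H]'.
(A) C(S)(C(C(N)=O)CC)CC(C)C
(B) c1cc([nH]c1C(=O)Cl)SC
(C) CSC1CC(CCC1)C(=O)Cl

A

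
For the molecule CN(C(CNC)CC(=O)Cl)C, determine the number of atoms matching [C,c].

The query [C,c] means: comma = OR; matches aliphatic or aromatic carbon — same as #6.
Check the 11 heavy atoms by environment: 7× C → match; 2× N → no; 1× O → no; 1× Cl → no.
That gives 7 matching atoms.

7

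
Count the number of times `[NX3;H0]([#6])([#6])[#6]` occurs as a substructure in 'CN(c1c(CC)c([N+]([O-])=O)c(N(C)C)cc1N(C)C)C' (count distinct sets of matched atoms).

3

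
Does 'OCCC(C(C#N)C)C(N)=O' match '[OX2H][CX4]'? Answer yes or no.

Yes

The pattern [OX2H][CX4] describes a hydroxyl oxygen bound to an sp3 (X4) carbon — an aliphatic alcohol.
The molecule carries a hydroxyl group (-OH), whose atoms satisfy every constraint of the query, so the pattern matches.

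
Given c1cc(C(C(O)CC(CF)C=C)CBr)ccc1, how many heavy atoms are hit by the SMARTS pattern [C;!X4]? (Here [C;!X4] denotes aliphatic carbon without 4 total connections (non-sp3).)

2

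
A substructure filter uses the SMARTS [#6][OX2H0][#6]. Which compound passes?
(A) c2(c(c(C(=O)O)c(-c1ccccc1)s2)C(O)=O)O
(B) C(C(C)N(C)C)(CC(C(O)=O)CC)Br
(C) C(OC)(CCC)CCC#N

C

[#6][OX2H0][#6] describes an aliphatic oxygen bridging two carbons with no H on the oxygen (an ether).
(A) has a hydroxyl group (-OH) but the oxygen has H1, not H0 bridging two carbons.
(B) has a carboxylic acid group (-C(=O)OH) but the -OH oxygen has H1; the =O is OX1, not OX2.
(C) contains a methoxy ether (-OCH3), which satisfies every atom and bond constraint.
So the answer is (C).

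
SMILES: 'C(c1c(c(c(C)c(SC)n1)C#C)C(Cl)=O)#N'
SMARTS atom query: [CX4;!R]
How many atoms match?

2

The query [CX4;!R] means: aliphatic carbon with four total connections, not in a ring.
Check the 16 heavy atoms by environment: 1× n (aromatic, X2, in 6-ring) → no; 5× c (aromatic, X3, in 6-ring) → no; 3× C (X2, acyclic) → no; 1× N (X1, acyclic) → no; 2× C (X4, acyclic) → match; 1× C (X3, acyclic) → no; 1× O (X1, acyclic) → no; 1× Cl (X1, acyclic) → no; 1× S (X2, acyclic) → no.
That gives 2 matching atoms.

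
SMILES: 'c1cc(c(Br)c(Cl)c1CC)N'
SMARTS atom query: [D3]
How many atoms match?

The query [D3] means: atom with exactly three heavy-atom neighbours.
Check the 11 heavy atoms by environment: 4× c (aromatic, D3) → match; 2× c (aromatic, D2) → no; 1× C (D2) → no; 1× C (D1) → no; 1× N (D1) → no; 1× Br (D1) → no; 1× Cl (D1) → no.
That gives 4 matching atoms.

4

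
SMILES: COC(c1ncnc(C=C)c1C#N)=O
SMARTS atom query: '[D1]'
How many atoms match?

4

Check the 14 heavy atoms by environment: 2× n (aromatic, D2) → no; 1× c (aromatic, D2) → no; 3× c (aromatic, D3) → no; 2× C (D2) → no; 1× N (D1) → match; 2× C (D1) → match; 1× C (D3) → no; 1× O (D1) → match; 1× O (D2) → no.
Summing the matching environments: 1 + 2 + 1 = 4 matching atoms.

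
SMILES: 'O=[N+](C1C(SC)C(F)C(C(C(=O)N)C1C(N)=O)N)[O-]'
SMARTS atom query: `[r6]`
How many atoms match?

6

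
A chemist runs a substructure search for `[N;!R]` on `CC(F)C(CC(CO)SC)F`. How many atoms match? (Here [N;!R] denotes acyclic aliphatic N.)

0

Check the 11 heavy atoms by environment: 7× C (acyclic) → no; 1× O (acyclic) → no; 2× F (acyclic) → no; 1× S (acyclic) → no.
No environment satisfies the query, so 0 matching atoms.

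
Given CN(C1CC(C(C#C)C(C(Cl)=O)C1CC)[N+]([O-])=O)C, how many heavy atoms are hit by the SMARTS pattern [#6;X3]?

1

The query [#6;X3] means: any carbon (aromatic or not) with three total connections.
Check the 19 heavy atoms by environment: 10× C (X4) → no; 1× N (X3) → no; 1× C (X3) → match; 2× O (X1) → no; 1× Cl (X1) → no; 2× C (X2) → no; 1× N (charge +1, X3) → no; 1× O (charge -1, X1) → no.
That gives 1 matching atom.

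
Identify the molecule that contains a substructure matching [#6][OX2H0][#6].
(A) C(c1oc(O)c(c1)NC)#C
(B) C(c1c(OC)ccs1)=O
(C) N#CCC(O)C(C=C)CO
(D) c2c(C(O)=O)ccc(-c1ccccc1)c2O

B

[#6][OX2H0][#6] describes an aliphatic oxygen bridging two carbons with no H on the oxygen (an ether).
(A) has a hydroxyl group (-OH) but the oxygen has H1, not H0 bridging two carbons.
(B) contains a methoxy ether (-OCH3), which satisfies every atom and bond constraint.
(C) has a hydroxyl group (-OH) but the oxygen has H1, not H0 bridging two carbons.
(D) has a hydroxyl group (-OH) but the oxygen has H1, not H0 bridging two carbons.
So the answer is (B).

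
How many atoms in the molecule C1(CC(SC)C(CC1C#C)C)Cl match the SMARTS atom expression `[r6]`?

6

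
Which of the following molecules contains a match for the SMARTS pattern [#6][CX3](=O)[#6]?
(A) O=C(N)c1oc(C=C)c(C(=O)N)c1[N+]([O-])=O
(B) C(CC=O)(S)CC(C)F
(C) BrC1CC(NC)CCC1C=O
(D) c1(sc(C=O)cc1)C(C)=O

D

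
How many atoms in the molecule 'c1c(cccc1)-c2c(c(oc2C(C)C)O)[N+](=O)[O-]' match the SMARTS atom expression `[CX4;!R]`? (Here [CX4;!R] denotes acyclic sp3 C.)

The query [CX4;!R] means: aliphatic carbon with four total connections, not in a ring.
Check the 18 heavy atoms by environment: 1× o (aromatic, X2, in 5-ring) → no; 4× c (aromatic, X3, in 5-ring) → no; 1× N (charge +1, X3, acyclic) → no; 1× O (charge -1, X1, acyclic) → no; 1× O (X1, acyclic) → no; 6× c (aromatic, X3, in 6-ring) → no; 1× O (X2, acyclic) → no; 3× C (X4, acyclic) → match.
That gives 3 matching atoms.

3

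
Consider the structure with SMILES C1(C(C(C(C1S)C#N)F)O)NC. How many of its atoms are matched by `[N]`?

The query [N] means: uppercase N matches aliphatic (non-aromatic) nitrogen only.
Check the 12 heavy atoms by environment: 7× C → no; 2× N → match; 1× O → no; 1× F → no; 1× S → no.
That gives 2 matching atoms.

2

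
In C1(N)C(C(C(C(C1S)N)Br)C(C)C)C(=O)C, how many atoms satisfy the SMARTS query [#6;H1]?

7

Check the 16 heavy atoms by environment: 7× C (H1) → match; 2× N (H2) → no; 1× C (H0) → no; 1× O (H0) → no; 3× C (H3) → no; 1× Br (H0) → no; 1× S (H1) → no.
That gives 7 matching atoms.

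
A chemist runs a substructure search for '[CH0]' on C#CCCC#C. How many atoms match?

2

The query [CH0] means: aliphatic carbon with no attached hydrogen.
Check the 6 heavy atoms by environment: 2× C (H2) → no; 2× C (H0) → match; 2× C (H1) → no.
That gives 2 matching atoms.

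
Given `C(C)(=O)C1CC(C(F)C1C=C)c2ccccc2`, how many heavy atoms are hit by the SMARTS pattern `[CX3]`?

Check the 17 heavy atoms by environment: 6× C (X4) → no; 3× C (X3) → match; 6× c (aromatic, X3) → no; 1× O (X1) → no; 1× F (X1) → no.
That gives 3 matching atoms.

3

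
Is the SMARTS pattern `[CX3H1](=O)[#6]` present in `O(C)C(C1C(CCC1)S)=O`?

No

The pattern [CX3H1](=O)[#6] describes an sp2 carbon with one H, double-bonded to O and single-bonded to carbon — an aldehyde.
The closest candidate here is a methyl-ester group (-C(=O)OCH3), but the carbonyl carbon has H0, not H1. No other fragment satisfies the full query, so there is no match.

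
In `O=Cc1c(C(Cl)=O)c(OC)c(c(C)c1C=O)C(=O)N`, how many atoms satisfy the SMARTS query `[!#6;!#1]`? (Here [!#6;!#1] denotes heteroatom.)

7

The query [!#6;!#1] means: not carbon and not hydrogen — any heteroatom.
Check the 19 heavy atoms by environment: 6× c (aromatic) → no; 6× C → no; 5× O → match; 1× N → match; 1× Cl → match.
Summing the matching environments: 5 + 1 + 1 = 7 matching atoms.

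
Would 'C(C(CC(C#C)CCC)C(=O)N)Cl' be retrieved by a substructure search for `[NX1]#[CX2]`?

The pattern [NX1]#[CX2] describes a nitrogen triple-bonded to a two-connected carbon — a nitrile.
The closest candidate here is a primary amide (-C(=O)NH2), but the nitrogen is NX3, not NX1. No other fragment satisfies the full query, so there is no match.

No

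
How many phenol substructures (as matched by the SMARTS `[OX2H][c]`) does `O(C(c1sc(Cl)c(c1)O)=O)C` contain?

1

[OX2H][c] is the SMARTS for a phenol: a hydroxyl oxygen attached to an aromatic carbon.
Exactly one fragment in the molecule meets all constraints, giving 1 match.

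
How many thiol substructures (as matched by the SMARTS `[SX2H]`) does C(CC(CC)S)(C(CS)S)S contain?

4

[SX2H] is the SMARTS for a thiol: an aliphatic sulfur with two connections, one being H.
The molecule carries 4 separate instances of a thiol (-SH) meeting every constraint; each maps to a distinct set of atoms, giving 4 matches.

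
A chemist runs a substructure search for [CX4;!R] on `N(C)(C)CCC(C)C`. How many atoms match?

7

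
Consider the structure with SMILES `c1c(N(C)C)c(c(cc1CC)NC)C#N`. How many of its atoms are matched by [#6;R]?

6

The query [#6;R] means: carbon that is part of a ring.
Check the 15 heavy atoms by environment: 6× c (aromatic, in 6-ring) → match; 3× N (acyclic) → no; 6× C (acyclic) → no.
That gives 6 matching atoms.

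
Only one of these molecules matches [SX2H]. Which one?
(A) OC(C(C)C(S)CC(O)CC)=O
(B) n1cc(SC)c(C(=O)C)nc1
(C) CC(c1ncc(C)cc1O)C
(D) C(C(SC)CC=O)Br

[SX2H] describes an aliphatic sulfur with two connections, one being H (a thiol).
(A) contains a thiol (-SH), which satisfies every atom and bond constraint.
(B) has a methylthio ether (-SCH3) but the sulfur has H0 (bonded to two carbons), not H1.
(C) has a hydroxyl group (-OH) but it is an -OH, not an -SH.
(D) has a methylthio ether (-SCH3) but the sulfur has H0 (bonded to two carbons), not H1.
So the answer is (A).

A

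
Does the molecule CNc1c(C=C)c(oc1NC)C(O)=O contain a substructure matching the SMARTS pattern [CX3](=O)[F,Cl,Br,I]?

No

The pattern [CX3](=O)[F,Cl,Br,I] describes a carbonyl carbon bonded to a halogen — an acyl halide.
The closest candidate here is a carboxylic acid group (-C(=O)OH), but the carbonyl is bonded to -OH, not to a halogen. No other fragment satisfies the full query, so there is no match.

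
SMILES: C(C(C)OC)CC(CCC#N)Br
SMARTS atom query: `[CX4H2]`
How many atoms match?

4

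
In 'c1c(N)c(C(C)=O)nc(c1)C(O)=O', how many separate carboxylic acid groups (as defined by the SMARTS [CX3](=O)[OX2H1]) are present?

[CX3](=O)[OX2H1] is the SMARTS for a carboxylic acid: an sp2 carbon double-bonded to O and single-bonded to an -OH oxygen.
Exactly one fragment in the molecule meets all constraints, giving 1 match.

1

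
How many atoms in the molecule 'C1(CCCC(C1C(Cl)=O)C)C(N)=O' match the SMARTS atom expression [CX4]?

The query [CX4] means: C with X4: aliphatic carbon with exactly 4 total connections (bonds + H).
Check the 13 heavy atoms by environment: 7× C (X4) → match; 2× C (X3) → no; 2× O (X1) → no; 1× Cl (X1) → no; 1× N (X3) → no.
That gives 7 matching atoms.

7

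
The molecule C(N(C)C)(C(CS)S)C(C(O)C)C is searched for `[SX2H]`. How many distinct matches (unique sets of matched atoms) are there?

2

[SX2H] is the SMARTS for a thiol: an aliphatic sulfur with two connections, one being H.
The molecule carries 2 separate instances of a thiol (-SH) meeting every constraint; each maps to a distinct set of atoms, giving 2 matches.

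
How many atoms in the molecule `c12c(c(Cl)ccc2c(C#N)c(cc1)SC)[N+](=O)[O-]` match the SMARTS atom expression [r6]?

10

The query [r6] means: r6 matches atoms in a six-membered ring.
Check the 18 heavy atoms by environment: 10× c (aromatic, in 6-ring) → match; 1× S (acyclic) → no; 2× C (acyclic) → no; 1× N (charge +1, acyclic) → no; 1× O (charge -1, acyclic) → no; 1× O (acyclic) → no; 1× N (acyclic) → no; 1× Cl (acyclic) → no.
That gives 10 matching atoms.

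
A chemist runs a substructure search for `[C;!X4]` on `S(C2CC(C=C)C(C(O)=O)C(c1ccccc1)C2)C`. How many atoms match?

The query [C;!X4] means: aliphatic carbon that does not have four total connections.
Check the 19 heavy atoms by environment: 7× C (X4) → no; 3× C (X3) → match; 1× O (X1) → no; 1× O (X2) → no; 6× c (aromatic, X3) → no; 1× S (X2) → no.
That gives 3 matching atoms.

3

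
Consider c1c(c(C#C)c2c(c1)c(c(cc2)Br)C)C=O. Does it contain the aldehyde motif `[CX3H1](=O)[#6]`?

Yes

The pattern [CX3H1](=O)[#6] describes an sp2 carbon with one H, double-bonded to O and single-bonded to carbon — an aldehyde.
The molecule carries an aldehyde (-CHO), whose atoms satisfy every constraint of the query, so the pattern matches.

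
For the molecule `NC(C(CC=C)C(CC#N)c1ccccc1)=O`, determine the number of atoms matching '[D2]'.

9

The query [D2] means: atom with exactly two heavy-atom neighbours.
Check the 17 heavy atoms by environment: 4× C (D2) → match; 3× C (D3) → no; 1× O (D1) → no; 2× N (D1) → no; 1× C (D1) → no; 1× c (aromatic, D3) → no; 5× c (aromatic, D2) → match.
Summing the matching environments: 4 + 5 = 9 matching atoms.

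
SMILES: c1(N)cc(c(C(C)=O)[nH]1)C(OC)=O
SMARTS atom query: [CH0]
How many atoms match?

The query [CH0] means: aliphatic carbon with no attached hydrogen.
Check the 13 heavy atoms by environment: 1× n (aromatic, H1) → no; 3× c (aromatic, H0) → no; 1× c (aromatic, H1) → no; 2× C (H0) → match; 3× O (H0) → no; 2× C (H3) → no; 1× N (H2) → no.
That gives 2 matching atoms.

2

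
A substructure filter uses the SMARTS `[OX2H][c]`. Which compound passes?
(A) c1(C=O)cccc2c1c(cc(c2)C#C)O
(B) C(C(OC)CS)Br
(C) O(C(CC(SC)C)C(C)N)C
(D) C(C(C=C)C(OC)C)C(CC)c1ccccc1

A

[OX2H][c] describes a hydroxyl oxygen attached to an aromatic carbon (a phenol).
(A) contains a hydroxyl group (-OH), which satisfies every atom and bond constraint.
(B) has a methoxy ether (-OCH3) but the oxygen has H0, not H1.
(C) has a methoxy ether (-OCH3) but the oxygen has H0, not H1.
(D) has a methoxy ether (-OCH3) but the oxygen has H0, not H1.
So the answer is (A).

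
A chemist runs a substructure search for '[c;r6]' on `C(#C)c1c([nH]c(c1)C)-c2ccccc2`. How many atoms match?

6

The query [c;r6] means: aromatic carbon that belongs to a six-membered ring.
Check the 14 heavy atoms by environment: 1× n (aromatic, in 5-ring) → no; 4× c (aromatic, in 5-ring) → no; 3× C (acyclic) → no; 6× c (aromatic, in 6-ring) → match.
That gives 6 matching atoms.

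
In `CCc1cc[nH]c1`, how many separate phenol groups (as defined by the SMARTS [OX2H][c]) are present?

[OX2H][c] is the SMARTS for a phenol: a hydroxyl oxygen attached to an aromatic carbon.
No fragment in the molecule satisfies every constraint, giving 0 matches.

0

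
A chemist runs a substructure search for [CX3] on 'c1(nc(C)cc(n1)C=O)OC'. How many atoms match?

The query [CX3] means: C with X3: aliphatic carbon with exactly 3 total connections.
Check the 11 heavy atoms by environment: 2× n (aromatic, X2) → no; 4× c (aromatic, X3) → no; 1× C (X3) → match; 1× O (X1) → no; 2× C (X4) → no; 1× O (X2) → no.
That gives 1 matching atom.

1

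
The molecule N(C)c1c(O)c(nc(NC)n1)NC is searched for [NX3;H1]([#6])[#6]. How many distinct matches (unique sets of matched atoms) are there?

3

[NX3;H1]([#6])[#6] is the SMARTS for a secondary amine: a trivalent nitrogen with one H, bonded to two carbons.
The molecule carries 3 separate instances of an N-methylamino group (-NHCH3) meeting every constraint; each maps to a distinct set of atoms, giving 3 matches.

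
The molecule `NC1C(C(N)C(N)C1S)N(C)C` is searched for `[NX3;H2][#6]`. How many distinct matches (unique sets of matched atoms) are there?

3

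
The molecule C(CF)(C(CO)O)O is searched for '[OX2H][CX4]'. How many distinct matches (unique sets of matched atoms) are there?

[OX2H][CX4] is the SMARTS for an aliphatic alcohol: a hydroxyl oxygen bound to an sp3 (X4) carbon.
The molecule carries 3 separate instances of a hydroxyl group (-OH) meeting every constraint; each maps to a distinct set of atoms, giving 3 matches.

3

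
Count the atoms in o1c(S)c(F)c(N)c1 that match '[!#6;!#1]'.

4

Check the 8 heavy atoms by environment: 1× o (aromatic) → match; 4× c (aromatic) → no; 1× F → match; 1× S → match; 1× N → match.
Summing the matching environments: 1 + 1 + 1 + 1 = 4 matching atoms.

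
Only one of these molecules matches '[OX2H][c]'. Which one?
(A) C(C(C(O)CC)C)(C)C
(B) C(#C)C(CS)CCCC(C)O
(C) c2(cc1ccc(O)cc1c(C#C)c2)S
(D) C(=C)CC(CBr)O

C

[OX2H][c] describes a hydroxyl oxygen attached to an aromatic carbon (a phenol).
(A) has a hydroxyl group (-OH) but the -OH is on an aliphatic carbon, not an aromatic c.
(B) has a hydroxyl group (-OH) but the -OH is on an aliphatic carbon, not an aromatic c.
(C) contains a hydroxyl group (-OH), which satisfies every atom and bond constraint.
(D) has a hydroxyl group (-OH) but the -OH is on an aliphatic carbon, not an aromatic c.
So the answer is (C).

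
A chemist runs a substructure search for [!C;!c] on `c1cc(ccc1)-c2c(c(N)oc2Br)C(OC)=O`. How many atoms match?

5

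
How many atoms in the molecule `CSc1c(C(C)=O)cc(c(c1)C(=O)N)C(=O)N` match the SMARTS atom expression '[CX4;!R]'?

Check the 17 heavy atoms by environment: 6× c (aromatic, X3, in 6-ring) → no; 3× C (X3, acyclic) → no; 3× O (X1, acyclic) → no; 2× N (X3, acyclic) → no; 2× C (X4, acyclic) → match; 1× S (X2, acyclic) → no.
That gives 2 matching atoms.

2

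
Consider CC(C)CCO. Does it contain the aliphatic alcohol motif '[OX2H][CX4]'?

The pattern [OX2H][CX4] describes a hydroxyl oxygen bound to an sp3 (X4) carbon — an aliphatic alcohol.
The molecule carries a hydroxyl group (-OH), whose atoms satisfy every constraint of the query, so the pattern matches.

Yes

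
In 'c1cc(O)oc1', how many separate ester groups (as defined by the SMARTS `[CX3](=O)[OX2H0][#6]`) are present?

0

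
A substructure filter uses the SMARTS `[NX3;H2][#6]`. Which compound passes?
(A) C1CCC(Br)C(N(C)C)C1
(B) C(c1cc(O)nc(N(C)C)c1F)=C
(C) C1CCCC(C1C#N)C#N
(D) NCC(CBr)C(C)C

[NX3;H2][#6] describes a trivalent nitrogen with two H attached to carbon (a primary amine).
(A) has a dimethylamino group (-N(CH3)2) but the nitrogen has H0, not H2.
(B) has a dimethylamino group (-N(CH3)2) but the nitrogen has H0, not H2.
(C) has a nitrile (-C#N) but the nitrogen is NX1 (triple-bonded), not NX3 with two H.
(D) contains a primary amino group (-NH2), which satisfies every atom and bond constraint.
So the answer is (D).

D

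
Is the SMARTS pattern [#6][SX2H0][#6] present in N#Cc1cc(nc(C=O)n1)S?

No

The pattern [#6][SX2H0][#6] describes an aliphatic sulfur bridging two carbons with no H on the sulfur — a thioether.
The closest candidate here is a thiol (-SH), but the sulfur has H1, not H0 bridging two carbons. No other fragment satisfies the full query, so there is no match.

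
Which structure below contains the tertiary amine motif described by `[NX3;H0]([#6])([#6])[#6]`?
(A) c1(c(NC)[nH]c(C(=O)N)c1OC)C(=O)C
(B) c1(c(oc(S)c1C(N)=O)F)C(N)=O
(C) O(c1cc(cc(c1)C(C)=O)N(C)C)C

C

[NX3;H0]([#6])([#6])[#6] describes a trivalent nitrogen with no H, bonded to three carbons (a tertiary amine).
(A) has a primary amide (-C(=O)NH2) but the amide nitrogen has H2 and only one carbon neighbour.
(B) has a primary amide (-C(=O)NH2) but the amide nitrogen has H2 and only one carbon neighbour.
(C) contains a dimethylamino group (-N(CH3)2), which satisfies every atom and bond constraint.
So the answer is (C).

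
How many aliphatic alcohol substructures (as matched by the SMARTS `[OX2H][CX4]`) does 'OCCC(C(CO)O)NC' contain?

3

[OX2H][CX4] is the SMARTS for an aliphatic alcohol: a hydroxyl oxygen bound to an sp3 (X4) carbon.
The molecule carries 3 separate instances of a hydroxyl group (-OH) meeting every constraint; each maps to a distinct set of atoms, giving 3 matches.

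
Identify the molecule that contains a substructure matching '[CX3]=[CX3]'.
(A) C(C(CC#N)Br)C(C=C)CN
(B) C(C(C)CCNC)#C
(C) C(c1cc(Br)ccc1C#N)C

A

[CX3]=[CX3] describes a non-aromatic C=C double bond between two sp2 carbons (an alkene).
(A) contains a vinyl group (-CH=CH2), which satisfies every atom and bond constraint.
(B) has an ethynyl group (-C#CH) but the C-C bond is a triple bond, not a double bond.
(C) has an ethyl group (-CH2CH3) but its C-C bond is a single bond between CX4 carbons, not CX3=CX3.
So the answer is (A).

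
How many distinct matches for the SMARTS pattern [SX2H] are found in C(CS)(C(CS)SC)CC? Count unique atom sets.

[SX2H] is the SMARTS for a thiol: an aliphatic sulfur with two connections, one being H.
The molecule carries 2 separate instances of a thiol (-SH) meeting every constraint; each maps to a distinct set of atoms, giving 2 matches.

2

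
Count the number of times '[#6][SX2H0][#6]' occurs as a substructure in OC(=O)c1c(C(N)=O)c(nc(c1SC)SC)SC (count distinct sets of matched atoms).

[#6][SX2H0][#6] is the SMARTS for a thioether: an aliphatic sulfur bridging two carbons with no H on the sulfur.
The molecule carries 3 separate instances of a methylthio ether (-SCH3) meeting every constraint; each maps to a distinct set of atoms, giving 3 matches.

3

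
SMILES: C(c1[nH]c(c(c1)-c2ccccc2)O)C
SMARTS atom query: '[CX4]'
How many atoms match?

Check the 14 heavy atoms by environment: 1× n (aromatic, X3) → no; 10× c (aromatic, X3) → no; 1× O (X2) → no; 2× C (X4) → match.
That gives 2 matching atoms.

2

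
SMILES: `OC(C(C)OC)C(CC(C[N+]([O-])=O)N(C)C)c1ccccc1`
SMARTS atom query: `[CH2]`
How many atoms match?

2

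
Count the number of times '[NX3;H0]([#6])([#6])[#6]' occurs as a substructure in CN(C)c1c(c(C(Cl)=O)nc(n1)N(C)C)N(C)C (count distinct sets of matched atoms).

3

[NX3;H0]([#6])([#6])[#6] is the SMARTS for a tertiary amine: a trivalent nitrogen with no H, bonded to three carbons.
The molecule carries 3 separate instances of a dimethylamino group (-N(CH3)2) meeting every constraint; each maps to a distinct set of atoms, giving 3 matches.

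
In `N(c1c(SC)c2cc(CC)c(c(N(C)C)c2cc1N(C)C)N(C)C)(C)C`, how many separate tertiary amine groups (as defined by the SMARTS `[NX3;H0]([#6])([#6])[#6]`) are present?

4

[NX3;H0]([#6])([#6])[#6] is the SMARTS for a tertiary amine: a trivalent nitrogen with no H, bonded to three carbons.
The molecule carries 4 separate instances of a dimethylamino group (-N(CH3)2) meeting every constraint; each maps to a distinct set of atoms, giving 4 matches.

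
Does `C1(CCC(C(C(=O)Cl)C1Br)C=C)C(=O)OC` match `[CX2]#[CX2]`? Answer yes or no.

The pattern [CX2]#[CX2] describes a carbon-carbon triple bond — an alkyne.
The closest candidate here is a vinyl group (-CH=CH2), but the C=C is a double bond; both carbons are CX3, not CX2. No other fragment satisfies the full query, so there is no match.

No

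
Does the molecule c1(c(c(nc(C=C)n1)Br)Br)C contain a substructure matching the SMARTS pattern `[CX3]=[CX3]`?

Yes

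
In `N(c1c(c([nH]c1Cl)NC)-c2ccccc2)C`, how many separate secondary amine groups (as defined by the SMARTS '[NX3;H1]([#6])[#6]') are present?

2

[NX3;H1]([#6])[#6] is the SMARTS for a secondary amine: a trivalent nitrogen with one H, bonded to two carbons.
The molecule carries 2 separate instances of an N-methylamino group (-NHCH3) meeting every constraint; each maps to a distinct set of atoms, giving 2 matches.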